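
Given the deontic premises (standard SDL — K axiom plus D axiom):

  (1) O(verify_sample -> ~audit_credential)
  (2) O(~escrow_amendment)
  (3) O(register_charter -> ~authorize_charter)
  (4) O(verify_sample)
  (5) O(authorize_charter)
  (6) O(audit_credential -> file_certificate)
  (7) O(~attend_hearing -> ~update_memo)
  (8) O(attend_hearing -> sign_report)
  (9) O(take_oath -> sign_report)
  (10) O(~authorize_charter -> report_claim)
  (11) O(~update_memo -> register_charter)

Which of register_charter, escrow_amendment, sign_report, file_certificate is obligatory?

sign_report

Premise 5 gives O(authorize_charter).
The contrapositive of premise 3 (O(register_charter -> ~authorize_charter)) is O(authorize_charter -> ~register_charter), and O(authorize_charter) is already established, so O(~register_charter).
Premise 11 is O(~update_memo -> register_charter); contrapositively O(~register_charter -> update_memo). Since O(~register_charter) holds, K gives O(update_memo).
The contrapositive of premise 7 (O(~attend_hearing -> ~update_memo)) is O(update_memo -> attend_hearing), and O(update_memo) is already established, so O(attend_hearing).
With premise 8, O(attend_hearing -> sign_report), the K-axiom yields O(sign_report).
So O(sign_report) holds — sign_report is obligatory. None of the other listed options is made obligatory by any chain of premises.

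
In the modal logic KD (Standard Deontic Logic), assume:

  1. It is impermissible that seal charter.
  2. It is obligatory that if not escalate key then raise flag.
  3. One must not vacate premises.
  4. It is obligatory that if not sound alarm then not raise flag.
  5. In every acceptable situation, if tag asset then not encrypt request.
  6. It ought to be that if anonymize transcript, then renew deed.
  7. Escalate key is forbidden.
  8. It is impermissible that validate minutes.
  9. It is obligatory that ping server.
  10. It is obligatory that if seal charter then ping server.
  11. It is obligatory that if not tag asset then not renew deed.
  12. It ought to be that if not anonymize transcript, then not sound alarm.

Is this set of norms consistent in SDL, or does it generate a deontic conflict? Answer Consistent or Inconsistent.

Premise 10 is O(seal_charter → ping_server); even if O(ping_server) held, inferring O(seal_charter) would be affirming the consequent — invalid.
So O(seal_charter) is not derivable, and the apparent clash with O(¬seal_charter) does not arise.
A world satisfying every obligation exists (e.g. anonymize_transcript=true, encrypt_request=false, escalate_key=false, ping_server=true, raise_flag=true, renew_deed=true, seal_charter=false, sound_alarm=true, tag_asset=true, vacate_premises=false, validate_minutes=false); no atom is both obligatory and forbidden, so the set is consistent.

Consistent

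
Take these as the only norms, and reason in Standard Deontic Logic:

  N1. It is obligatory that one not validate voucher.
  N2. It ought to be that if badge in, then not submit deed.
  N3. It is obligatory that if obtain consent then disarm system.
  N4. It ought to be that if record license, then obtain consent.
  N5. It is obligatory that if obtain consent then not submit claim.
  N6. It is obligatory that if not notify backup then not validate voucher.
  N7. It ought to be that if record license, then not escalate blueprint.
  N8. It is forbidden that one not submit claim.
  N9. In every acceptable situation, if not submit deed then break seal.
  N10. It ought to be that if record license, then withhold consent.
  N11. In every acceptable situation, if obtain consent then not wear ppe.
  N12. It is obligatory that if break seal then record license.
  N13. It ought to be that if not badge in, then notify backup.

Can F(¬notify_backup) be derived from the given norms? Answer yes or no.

Yes

F(¬submit_claim) at premise 8 means O(submit_claim).
The contrapositive of premise 5 (O(obtain_consent → ¬submit_claim)) is O(submit_claim → ¬obtain_consent), and O(submit_claim) is already established, so O(¬obtain_consent).
Premise 4 is O(record_license → obtain_consent); contrapositively O(¬obtain_consent → ¬record_license). Since O(¬obtain_consent) holds, K gives O(¬record_license).
Premise 12, O(break_seal → record_license), contraposes to O(¬record_license → ¬break_seal); with O(¬record_license) we get O(¬break_seal).
Premise 9 is O(¬submit_deed → break_seal); contrapositively O(¬break_seal → submit_deed). Since O(¬break_seal) holds, K gives O(submit_deed).
Premise 2 is O(badge_in → ¬submit_deed); contrapositively O(submit_deed → ¬badge_in). Since O(submit_deed) holds, K gives O(¬badge_in).
Premise 13 is O(¬badge_in → notify_backup); since O(¬badge_in), deontic closure gives O(notify_backup).
Premises 1, 3, 6, 7, 10, 11 do not contribute to this derivation.
So O(notify_backup) holds, i.e. F(¬notify_backup). The claim follows.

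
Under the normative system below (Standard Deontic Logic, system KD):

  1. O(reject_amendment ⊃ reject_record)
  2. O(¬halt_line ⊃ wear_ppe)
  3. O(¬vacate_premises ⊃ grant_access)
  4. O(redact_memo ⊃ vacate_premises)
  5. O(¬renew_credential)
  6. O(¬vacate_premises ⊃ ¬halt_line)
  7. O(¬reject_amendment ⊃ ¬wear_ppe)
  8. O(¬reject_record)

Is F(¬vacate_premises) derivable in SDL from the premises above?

Yes

From premise 8 we have O(¬reject_record).
Premise 1, O(reject_amendment ⊃ reject_record), contraposes to O(¬reject_record ⊃ ¬reject_amendment); with O(¬reject_record) we get O(¬reject_amendment).
Applying K to premise 7 (O(¬reject_amendment ⊃ ¬wear_ppe)) and O(¬reject_amendment) yields O(¬wear_ppe).
Premise 2, O(¬halt_line ⊃ wear_ppe), contraposes to O(¬wear_ppe ⊃ halt_line); with O(¬wear_ppe) we get O(halt_line).
Premise 6 is O(¬vacate_premises ⊃ ¬halt_line); contrapositively O(halt_line ⊃ vacate_premises). Since O(halt_line) holds, K gives O(vacate_premises).
Premises 3, 4, 5 do not contribute to this derivation.
So O(vacate_premises) holds, i.e. F(¬vacate_premises). The claim follows.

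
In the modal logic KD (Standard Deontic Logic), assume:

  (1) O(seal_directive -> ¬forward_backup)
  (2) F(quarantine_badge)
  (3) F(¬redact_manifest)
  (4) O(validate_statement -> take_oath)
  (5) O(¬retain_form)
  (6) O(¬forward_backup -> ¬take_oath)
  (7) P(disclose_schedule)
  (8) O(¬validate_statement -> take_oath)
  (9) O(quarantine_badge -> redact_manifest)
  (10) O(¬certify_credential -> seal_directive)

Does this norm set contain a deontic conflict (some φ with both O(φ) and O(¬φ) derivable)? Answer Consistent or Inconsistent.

Consistent

Premise 9 is O(quarantine_badge -> redact_manifest); even if O(redact_manifest) held, inferring O(quarantine_badge) would be affirming the consequent — invalid.
So O(quarantine_badge) is not derivable, and the apparent clash with O(¬quarantine_badge) does not arise.
A world satisfying every obligation exists (e.g. certify_credential=true, disclose_schedule=false, forward_backup=true, quarantine_badge=false, redact_manifest=true, retain_form=false, seal_directive=false, take_oath=true, validate_statement=false); no atom is both obligatory and forbidden, so the set is consistent.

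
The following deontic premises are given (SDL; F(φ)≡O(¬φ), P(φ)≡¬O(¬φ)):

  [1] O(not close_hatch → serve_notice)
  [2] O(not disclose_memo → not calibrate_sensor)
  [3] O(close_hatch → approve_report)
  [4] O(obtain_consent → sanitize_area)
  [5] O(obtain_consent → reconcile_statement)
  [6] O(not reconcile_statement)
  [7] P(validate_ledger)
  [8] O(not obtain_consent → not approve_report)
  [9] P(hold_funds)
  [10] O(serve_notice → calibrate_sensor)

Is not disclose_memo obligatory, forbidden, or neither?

From premise 6 we have O(not reconcile_statement).
Premise 5, O(obtain_consent → reconcile_statement), contraposes to O(not reconcile_statement → not obtain_consent); with O(not reconcile_statement) we get O(not obtain_consent).
From O(not obtain_consent) and premise 8, O(not obtain_consent → not approve_report), we obtain O(not approve_report).
The contrapositive of premise 3 (O(close_hatch → approve_report)) is O(not approve_report → not close_hatch), and O(not approve_report) is already established, so O(not close_hatch).
Applying K to premise 1 (O(not close_hatch → serve_notice)) and O(not close_hatch) yields O(serve_notice).
Applying K to premise 10 (O(serve_notice → calibrate_sensor)) and O(serve_notice) yields O(calibrate_sensor).
Premise 2 is O(not disclose_memo → not calibrate_sensor); contrapositively O(calibrate_sensor → disclose_memo). Since O(calibrate_sensor) holds, K gives O(disclose_memo).
Premises 4, 7, 9 do not contribute to this derivation.
Thus O(disclose_memo), which is F(not disclose_memo): not disclose_memo is forbidden.

Forbidden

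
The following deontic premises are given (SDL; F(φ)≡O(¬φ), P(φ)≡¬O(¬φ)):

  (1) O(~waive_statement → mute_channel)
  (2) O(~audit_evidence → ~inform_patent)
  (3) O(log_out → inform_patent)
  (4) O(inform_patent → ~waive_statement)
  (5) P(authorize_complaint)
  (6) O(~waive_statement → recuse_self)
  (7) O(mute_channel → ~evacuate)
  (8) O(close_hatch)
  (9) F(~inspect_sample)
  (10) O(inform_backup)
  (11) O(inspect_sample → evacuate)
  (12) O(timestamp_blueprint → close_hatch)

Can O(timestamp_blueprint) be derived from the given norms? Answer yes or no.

No

Premise 12 is O(timestamp_blueprint → close_hatch); even if O(close_hatch) held, inferring O(timestamp_blueprint) would be affirming the consequent — invalid.
No other premise forces O(timestamp_blueprint). An ideal world satisfying every premise can still have timestamp_blueprint false, so O(timestamp_blueprint) is not derivable.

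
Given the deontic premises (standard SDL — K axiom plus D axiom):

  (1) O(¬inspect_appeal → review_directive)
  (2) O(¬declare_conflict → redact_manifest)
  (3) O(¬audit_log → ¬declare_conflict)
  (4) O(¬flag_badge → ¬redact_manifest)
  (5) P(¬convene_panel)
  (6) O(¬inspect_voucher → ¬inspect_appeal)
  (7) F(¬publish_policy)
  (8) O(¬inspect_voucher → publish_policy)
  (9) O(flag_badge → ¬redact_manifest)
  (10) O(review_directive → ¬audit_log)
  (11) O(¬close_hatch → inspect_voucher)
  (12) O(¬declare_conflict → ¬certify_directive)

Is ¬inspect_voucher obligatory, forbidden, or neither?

Forbidden

Premises 9 and 4 cover both cases: O(flag_badge → ¬redact_manifest) and O(¬flag_badge → ¬redact_manifest). Since flag_badge ∨ ¬flag_badge is a tautology, O(¬redact_manifest) follows.
Premise 2 is O(¬declare_conflict → redact_manifest); contrapositively O(¬redact_manifest → declare_conflict). Since O(¬redact_manifest) holds, K gives O(declare_conflict).
Premise 3, O(¬audit_log → ¬declare_conflict), contraposes to O(declare_conflict → audit_log); with O(declare_conflict) we get O(audit_log).
Premise 10, O(review_directive → ¬audit_log), contraposes to O(audit_log → ¬review_directive); with O(audit_log) we get O(¬review_directive).
Premise 1, O(¬inspect_appeal → review_directive), contraposes to O(¬review_directive → inspect_appeal); with O(¬review_directive) we get O(inspect_appeal).
Premise 6 is O(¬inspect_voucher → ¬inspect_appeal); contrapositively O(inspect_appeal → inspect_voucher). Since O(inspect_appeal) holds, K gives O(inspect_voucher).
Premises 5, 7, 8, 11, 12 do not contribute to this derivation.
Thus O(inspect_voucher), which is F(¬inspect_voucher): ¬inspect_voucher is forbidden.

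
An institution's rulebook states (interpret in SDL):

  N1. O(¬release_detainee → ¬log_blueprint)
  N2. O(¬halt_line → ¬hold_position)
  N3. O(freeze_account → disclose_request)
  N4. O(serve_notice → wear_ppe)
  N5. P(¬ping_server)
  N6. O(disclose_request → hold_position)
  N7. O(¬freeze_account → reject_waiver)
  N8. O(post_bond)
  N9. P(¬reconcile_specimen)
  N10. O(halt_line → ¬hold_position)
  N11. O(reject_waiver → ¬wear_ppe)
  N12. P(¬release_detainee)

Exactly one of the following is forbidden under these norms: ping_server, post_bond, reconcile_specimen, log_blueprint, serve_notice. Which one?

Premises 10 and 2 cover both cases: O(halt_line → ¬hold_position) and O(¬halt_line → ¬hold_position). Since halt_line ∨ ¬halt_line is a tautology, O(¬hold_position) follows.
The contrapositive of premise 6 (O(disclose_request → hold_position)) is O(¬hold_position → ¬disclose_request), and O(¬hold_position) is already established, so O(¬disclose_request).
The contrapositive of premise 3 (O(freeze_account → disclose_request)) is O(¬disclose_request → ¬freeze_account), and O(¬disclose_request) is already established, so O(¬freeze_account).
From O(¬freeze_account) and premise 7, O(¬freeze_account → reject_waiver), we obtain O(reject_waiver).
From O(reject_waiver) and premise 11, O(reject_waiver → ¬wear_ppe), we obtain O(¬wear_ppe).
The contrapositive of premise 4 (O(serve_notice → wear_ppe)) is O(¬wear_ppe → ¬serve_notice), and O(¬wear_ppe) is already established, so O(¬serve_notice).
So O(¬serve_notice) holds, i.e. serve_notice is forbidden. None of the other listed options is forbidden under the premises.

serve_notice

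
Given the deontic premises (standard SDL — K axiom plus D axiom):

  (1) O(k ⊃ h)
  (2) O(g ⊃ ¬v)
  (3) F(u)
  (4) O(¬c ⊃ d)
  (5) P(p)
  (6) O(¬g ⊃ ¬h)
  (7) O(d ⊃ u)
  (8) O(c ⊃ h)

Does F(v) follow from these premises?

Premise 3, F(u), is equivalent to O(¬u).
Premise 7, O(d ⊃ u), contraposes to O(¬u ⊃ ¬d); with O(¬u) we get O(¬d).
The contrapositive of premise 4 (O(¬c ⊃ d)) is O(¬d ⊃ c), and O(¬d) is already established, so O(c).
From O(c) and premise 8, O(c ⊃ h), we obtain O(h).
Premise 6, O(¬g ⊃ ¬h), contraposes to O(h ⊃ g); with O(h) we get O(g).
Premise 2 is O(g ⊃ ¬v); since O(g), deontic closure gives O(¬v).
Premises 1, 5 do not contribute to this derivation.
So O(¬v) holds, i.e. F(v). The claim follows.

Yes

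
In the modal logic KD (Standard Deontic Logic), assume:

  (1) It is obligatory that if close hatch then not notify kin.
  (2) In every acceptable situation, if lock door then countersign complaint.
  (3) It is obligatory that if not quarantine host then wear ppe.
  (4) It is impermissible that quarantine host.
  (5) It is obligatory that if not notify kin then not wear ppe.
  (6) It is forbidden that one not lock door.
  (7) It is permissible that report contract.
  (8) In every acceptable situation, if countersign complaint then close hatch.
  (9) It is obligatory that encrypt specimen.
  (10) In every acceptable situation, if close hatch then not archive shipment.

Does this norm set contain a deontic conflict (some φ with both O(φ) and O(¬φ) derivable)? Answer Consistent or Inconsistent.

Premise 4 is F(quarantine_host), i.e. O(¬quarantine_host).
Applying K to premise 3 (O(¬quarantine_host → wear_ppe)) and O(¬quarantine_host) yields O(wear_ppe).
Premise 5, O(¬notify_kin → ¬wear_ppe), contraposes to O(wear_ppe → notify_kin); with O(wear_ppe) we get O(notify_kin).
Premise 1 is O(close_hatch → ¬notify_kin); contrapositively O(notify_kin → ¬close_hatch). Since O(notify_kin) holds, K gives O(¬close_hatch).
Premise 8 is O(countersign_complaint → close_hatch); contrapositively O(¬close_hatch → ¬countersign_complaint). Since O(¬close_hatch) holds, K gives O(¬countersign_complaint).
The contrapositive of premise 2 (O(lock_door → countersign_complaint)) is O(¬countersign_complaint → ¬lock_door), and O(¬countersign_complaint) is already established, so O(¬lock_door).
Yet premise 6 is F(¬lock_door), i.e. O(lock_door).
We now have both O(¬lock_door) and O(lock_door) — lock_door is simultaneously obligatory and forbidden, violating the D-axiom.

Inconsistent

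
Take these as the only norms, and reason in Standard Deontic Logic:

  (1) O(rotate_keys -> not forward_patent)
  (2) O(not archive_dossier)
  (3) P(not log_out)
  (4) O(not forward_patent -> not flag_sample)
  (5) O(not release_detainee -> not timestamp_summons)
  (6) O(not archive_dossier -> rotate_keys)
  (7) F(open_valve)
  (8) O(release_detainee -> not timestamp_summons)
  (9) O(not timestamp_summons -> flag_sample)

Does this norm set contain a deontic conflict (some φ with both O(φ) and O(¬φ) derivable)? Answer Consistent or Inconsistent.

Premises 5 and 8 cover both cases: O(not release_detainee -> not timestamp_summons) and O(release_detainee -> not timestamp_summons). Since not release_detainee ∨ release_detainee is a tautology, O(not timestamp_summons) follows.
From O(not timestamp_summons) and premise 9, O(not timestamp_summons -> flag_sample), we obtain O(flag_sample).
Premise 4 is O(not forward_patent -> not flag_sample); contrapositively O(flag_sample -> forward_patent). Since O(flag_sample) holds, K gives O(forward_patent).
Premise 1 is O(rotate_keys -> not forward_patent); contrapositively O(forward_patent -> not rotate_keys). Since O(forward_patent) holds, K gives O(not rotate_keys).
Premise 6, O(not archive_dossier -> rotate_keys), contraposes to O(not rotate_keys -> archive_dossier); with O(not rotate_keys) we get O(archive_dossier).
However, premise 2 gives O(not archive_dossier).
We now have both O(archive_dossier) and O(not archive_dossier) — archive_dossier is simultaneously obligatory and forbidden, violating the D-axiom.

Inconsistent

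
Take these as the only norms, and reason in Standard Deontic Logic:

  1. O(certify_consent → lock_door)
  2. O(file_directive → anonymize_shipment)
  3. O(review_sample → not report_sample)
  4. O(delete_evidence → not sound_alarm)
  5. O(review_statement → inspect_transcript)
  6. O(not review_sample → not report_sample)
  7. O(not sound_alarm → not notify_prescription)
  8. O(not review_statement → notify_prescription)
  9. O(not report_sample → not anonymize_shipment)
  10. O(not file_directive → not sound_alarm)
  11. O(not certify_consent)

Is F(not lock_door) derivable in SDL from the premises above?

Premise 1 is O(certify_consent → lock_door), but O(certify_consent) is not derivable from the premises, so it does not yield O(lock_door).
No other premise forces O(lock_door). An ideal world satisfying every premise can still have not lock_door true, so F(not lock_door) is not derivable.

No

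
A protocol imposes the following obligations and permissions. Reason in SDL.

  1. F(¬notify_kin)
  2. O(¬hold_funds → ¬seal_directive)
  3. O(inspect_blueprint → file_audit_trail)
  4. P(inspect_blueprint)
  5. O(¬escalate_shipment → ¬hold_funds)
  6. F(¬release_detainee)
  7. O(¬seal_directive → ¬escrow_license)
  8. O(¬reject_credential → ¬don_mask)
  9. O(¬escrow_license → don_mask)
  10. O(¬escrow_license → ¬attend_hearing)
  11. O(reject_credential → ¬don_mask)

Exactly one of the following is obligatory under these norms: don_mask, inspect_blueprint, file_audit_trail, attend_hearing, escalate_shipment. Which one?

escalate_shipment

Premises 8 and 11 cover both cases: O(¬reject_credential → ¬don_mask) and O(reject_credential → ¬don_mask). Since ¬reject_credential ∨ reject_credential is a tautology, O(¬don_mask) follows.
Premise 9, O(¬escrow_license → don_mask), contraposes to O(¬don_mask → escrow_license); with O(¬don_mask) we get O(escrow_license).
Premise 7 is O(¬seal_directive → ¬escrow_license); contrapositively O(escrow_license → seal_directive). Since O(escrow_license) holds, K gives O(seal_directive).
Premise 2, O(¬hold_funds → ¬seal_directive), contraposes to O(seal_directive → hold_funds); with O(seal_directive) we get O(hold_funds).
Premise 5 is O(¬escalate_shipment → ¬hold_funds); contrapositively O(hold_funds → escalate_shipment). Since O(hold_funds) holds, K gives O(escalate_shipment).
So O(escalate_shipment) holds — escalate_shipment is obligatory. None of the other listed options is made obligatory by any chain of premises.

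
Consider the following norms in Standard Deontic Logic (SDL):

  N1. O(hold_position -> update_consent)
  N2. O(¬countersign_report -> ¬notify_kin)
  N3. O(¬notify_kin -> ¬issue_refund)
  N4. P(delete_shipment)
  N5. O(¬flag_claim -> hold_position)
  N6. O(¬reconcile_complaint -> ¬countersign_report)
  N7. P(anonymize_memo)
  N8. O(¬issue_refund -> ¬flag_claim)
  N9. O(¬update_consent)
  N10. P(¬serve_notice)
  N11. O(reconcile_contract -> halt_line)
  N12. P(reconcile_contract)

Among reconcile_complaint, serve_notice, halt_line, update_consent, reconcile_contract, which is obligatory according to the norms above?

reconcile_complaint

From premise 9 we have O(¬update_consent).
Premise 1, O(hold_position -> update_consent), contraposes to O(¬update_consent -> ¬hold_position); with O(¬update_consent) we get O(¬hold_position).
Premise 5, O(¬flag_claim -> hold_position), contraposes to O(¬hold_position -> flag_claim); with O(¬hold_position) we get O(flag_claim).
Premise 8, O(¬issue_refund -> ¬flag_claim), contraposes to O(flag_claim -> issue_refund); with O(flag_claim) we get O(issue_refund).
Premise 3, O(¬notify_kin -> ¬issue_refund), contraposes to O(issue_refund -> notify_kin); with O(issue_refund) we get O(notify_kin).
Premise 2, O(¬countersign_report -> ¬notify_kin), contraposes to O(notify_kin -> countersign_report); with O(notify_kin) we get O(countersign_report).
The contrapositive of premise 6 (O(¬reconcile_complaint -> ¬countersign_report)) is O(countersign_report -> reconcile_complaint), and O(countersign_report) is already established, so O(reconcile_complaint).
So O(reconcile_complaint) holds — reconcile_complaint is obligatory. None of the other listed options is made obligatory by any chain of premises.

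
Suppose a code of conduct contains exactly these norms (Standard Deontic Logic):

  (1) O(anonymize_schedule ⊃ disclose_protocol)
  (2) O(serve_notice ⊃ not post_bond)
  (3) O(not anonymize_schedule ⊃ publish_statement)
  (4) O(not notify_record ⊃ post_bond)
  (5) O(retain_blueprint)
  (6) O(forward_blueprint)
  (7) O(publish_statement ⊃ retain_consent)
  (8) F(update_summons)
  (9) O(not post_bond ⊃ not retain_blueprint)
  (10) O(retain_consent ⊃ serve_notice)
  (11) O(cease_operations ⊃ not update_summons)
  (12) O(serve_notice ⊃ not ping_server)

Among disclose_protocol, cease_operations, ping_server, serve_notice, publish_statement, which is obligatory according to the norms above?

disclose_protocol

Premise 5 gives O(retain_blueprint).
The contrapositive of premise 9 (O(not post_bond ⊃ not retain_blueprint)) is O(retain_blueprint ⊃ post_bond), and O(retain_blueprint) is already established, so O(post_bond).
The contrapositive of premise 2 (O(serve_notice ⊃ not post_bond)) is O(post_bond ⊃ not serve_notice), and O(post_bond) is already established, so O(not serve_notice).
The contrapositive of premise 10 (O(retain_consent ⊃ serve_notice)) is O(not serve_notice ⊃ not retain_consent), and O(not serve_notice) is already established, so O(not retain_consent).
The contrapositive of premise 7 (O(publish_statement ⊃ retain_consent)) is O(not retain_consent ⊃ not publish_statement), and O(not retain_consent) is already established, so O(not publish_statement).
The contrapositive of premise 3 (O(not anonymize_schedule ⊃ publish_statement)) is O(not publish_statement ⊃ anonymize_schedule), and O(not publish_statement) is already established, so O(anonymize_schedule).
Premise 1 is O(anonymize_schedule ⊃ disclose_protocol); since O(anonymize_schedule), deontic closure gives O(disclose_protocol).
So O(disclose_protocol) holds — disclose_protocol is obligatory. None of the other listed options is made obligatory by any chain of premises.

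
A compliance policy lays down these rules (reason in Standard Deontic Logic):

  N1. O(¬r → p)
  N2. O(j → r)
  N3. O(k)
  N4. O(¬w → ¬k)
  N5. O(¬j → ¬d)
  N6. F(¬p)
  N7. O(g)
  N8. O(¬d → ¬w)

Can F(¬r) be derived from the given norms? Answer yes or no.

From premise 3 we have O(k).
The contrapositive of premise 4 (O(¬w → ¬k)) is O(k → w), and O(k) is already established, so O(w).
Premise 8, O(¬d → ¬w), contraposes to O(w → d); with O(w) we get O(d).
Premise 5, O(¬j → ¬d), contraposes to O(d → j); with O(d) we get O(j).
Applying K to premise 2 (O(j → r)) and O(j) yields O(r).
Premises 1, 6, 7 do not contribute to this derivation.
So O(r) holds, i.e. F(¬r). The claim follows.

Yes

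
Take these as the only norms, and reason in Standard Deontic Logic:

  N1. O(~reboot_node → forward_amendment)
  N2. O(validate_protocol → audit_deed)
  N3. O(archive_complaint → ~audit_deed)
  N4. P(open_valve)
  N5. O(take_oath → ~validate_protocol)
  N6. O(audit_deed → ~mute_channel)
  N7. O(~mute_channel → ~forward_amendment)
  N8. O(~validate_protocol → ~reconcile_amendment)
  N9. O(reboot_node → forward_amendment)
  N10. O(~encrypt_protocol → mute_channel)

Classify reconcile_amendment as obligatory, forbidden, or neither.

Forbidden

By case analysis on ~reboot_node: premise 1 gives O(~reboot_node → forward_amendment) and premise 9 gives O(reboot_node → forward_amendment), so O(forward_amendment) either way.
The contrapositive of premise 7 (O(~mute_channel → ~forward_amendment)) is O(forward_amendment → mute_channel), and O(forward_amendment) is already established, so O(mute_channel).
The contrapositive of premise 6 (O(audit_deed → ~mute_channel)) is O(mute_channel → ~audit_deed), and O(mute_channel) is already established, so O(~audit_deed).
The contrapositive of premise 2 (O(validate_protocol → audit_deed)) is O(~audit_deed → ~validate_protocol), and O(~audit_deed) is already established, so O(~validate_protocol).
From O(~validate_protocol) and premise 8, O(~validate_protocol → ~reconcile_amendment), we obtain O(~reconcile_amendment).
Premises 3, 4, 5, 10 do not contribute to this derivation.
Thus O(~reconcile_amendment), which is F(reconcile_amendment): reconcile_amendment is forbidden.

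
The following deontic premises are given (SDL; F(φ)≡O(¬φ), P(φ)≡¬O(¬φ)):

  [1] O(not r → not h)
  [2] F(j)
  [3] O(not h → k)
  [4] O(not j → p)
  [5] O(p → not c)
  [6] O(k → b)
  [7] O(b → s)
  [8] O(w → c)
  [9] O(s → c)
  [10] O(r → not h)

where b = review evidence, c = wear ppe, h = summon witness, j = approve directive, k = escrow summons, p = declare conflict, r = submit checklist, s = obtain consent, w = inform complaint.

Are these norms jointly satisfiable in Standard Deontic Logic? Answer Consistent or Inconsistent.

Inconsistent

Premises 1 and 10 cover both cases: O(not r → not h) and O(r → not h). Since not r ∨ r is a tautology, O(not h) follows.
From O(not h) and premise 3, O(not h → k), we obtain O(k).
With premise 6, O(k → b), the K-axiom yields O(b).
Premise 7 is O(b → s); since O(b), deontic closure gives O(s).
With premise 9, O(s → c), the K-axiom yields O(c).
Premise 5 is O(p → not c); contrapositively O(c → not p). Since O(c) holds, K gives O(not p).
The contrapositive of premise 4 (O(not j → p)) is O(not p → j), and O(not p) is already established, so O(j).
But premise 2, F(j), means O(not j).
We now have both O(j) and O(not j) — j is simultaneously obligatory and forbidden, violating the D-axiom.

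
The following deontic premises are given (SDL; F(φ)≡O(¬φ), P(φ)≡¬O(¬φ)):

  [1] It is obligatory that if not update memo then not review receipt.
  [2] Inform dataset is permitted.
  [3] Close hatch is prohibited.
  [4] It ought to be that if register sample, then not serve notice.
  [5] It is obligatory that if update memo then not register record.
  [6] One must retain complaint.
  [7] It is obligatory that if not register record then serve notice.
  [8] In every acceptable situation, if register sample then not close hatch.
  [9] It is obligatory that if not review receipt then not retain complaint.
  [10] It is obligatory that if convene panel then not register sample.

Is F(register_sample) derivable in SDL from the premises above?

Yes

From premise 6 we have O(retain_complaint).
Premise 9, O(¬review_receipt → ¬retain_complaint), contraposes to O(retain_complaint → review_receipt); with O(retain_complaint) we get O(review_receipt).
The contrapositive of premise 1 (O(¬update_memo → ¬review_receipt)) is O(review_receipt → update_memo), and O(review_receipt) is already established, so O(update_memo).
Premise 5 is O(update_memo → ¬register_record); since O(update_memo), deontic closure gives O(¬register_record).
With premise 7, O(¬register_record → serve_notice), the K-axiom yields O(serve_notice).
Premise 4 is O(register_sample → ¬serve_notice); contrapositively O(serve_notice → ¬register_sample). Since O(serve_notice) holds, K gives O(¬register_sample).
Premises 2, 3, 8, 10 do not contribute to this derivation.
So O(¬register_sample) holds, i.e. F(register_sample). The claim follows.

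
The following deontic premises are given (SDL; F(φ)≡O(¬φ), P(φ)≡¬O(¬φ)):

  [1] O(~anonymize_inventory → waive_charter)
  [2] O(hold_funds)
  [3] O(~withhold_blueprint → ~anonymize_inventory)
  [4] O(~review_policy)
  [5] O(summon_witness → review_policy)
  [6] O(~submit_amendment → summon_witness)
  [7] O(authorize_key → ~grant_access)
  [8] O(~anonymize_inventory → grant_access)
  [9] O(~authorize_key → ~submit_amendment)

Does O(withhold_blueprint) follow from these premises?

Yes

From premise 4 we have O(~review_policy).
The contrapositive of premise 5 (O(summon_witness → review_policy)) is O(~review_policy → ~summon_witness), and O(~review_policy) is already established, so O(~summon_witness).
Premise 6, O(~submit_amendment → summon_witness), contraposes to O(~summon_witness → submit_amendment); with O(~summon_witness) we get O(submit_amendment).
Premise 9, O(~authorize_key → ~submit_amendment), contraposes to O(submit_amendment → authorize_key); with O(submit_amendment) we get O(authorize_key).
Premise 7 is O(authorize_key → ~grant_access); since O(authorize_key), deontic closure gives O(~grant_access).
Premise 8, O(~anonymize_inventory → grant_access), contraposes to O(~grant_access → anonymize_inventory); with O(~grant_access) we get O(anonymize_inventory).
The contrapositive of premise 3 (O(~withhold_blueprint → ~anonymize_inventory)) is O(anonymize_inventory → withhold_blueprint), and O(anonymize_inventory) is already established, so O(withhold_blueprint).
Premises 1, 2 do not contribute to this derivation.
So O(withhold_blueprint) follows.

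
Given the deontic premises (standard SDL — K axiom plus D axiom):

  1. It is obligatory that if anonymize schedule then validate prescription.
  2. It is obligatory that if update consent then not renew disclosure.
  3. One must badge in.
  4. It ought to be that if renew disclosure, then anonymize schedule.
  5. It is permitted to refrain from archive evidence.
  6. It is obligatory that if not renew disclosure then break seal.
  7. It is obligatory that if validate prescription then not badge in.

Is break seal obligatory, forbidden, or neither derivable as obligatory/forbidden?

Obligatory

Premise 3 states O(badge_in) outright.
The contrapositive of premise 7 (O(validate_prescription → ¬badge_in)) is O(badge_in → ¬validate_prescription), and O(badge_in) is already established, so O(¬validate_prescription).
Premise 1, O(anonymize_schedule → validate_prescription), contraposes to O(¬validate_prescription → ¬anonymize_schedule); with O(¬validate_prescription) we get O(¬anonymize_schedule).
The contrapositive of premise 4 (O(renew_disclosure → anonymize_schedule)) is O(¬anonymize_schedule → ¬renew_disclosure), and O(¬anonymize_schedule) is already established, so O(¬renew_disclosure).
From O(¬renew_disclosure) and premise 6, O(¬renew_disclosure → break_seal), we obtain O(break_seal).
Premises 2, 5 do not contribute to this derivation.
Hence break_seal is obligatory.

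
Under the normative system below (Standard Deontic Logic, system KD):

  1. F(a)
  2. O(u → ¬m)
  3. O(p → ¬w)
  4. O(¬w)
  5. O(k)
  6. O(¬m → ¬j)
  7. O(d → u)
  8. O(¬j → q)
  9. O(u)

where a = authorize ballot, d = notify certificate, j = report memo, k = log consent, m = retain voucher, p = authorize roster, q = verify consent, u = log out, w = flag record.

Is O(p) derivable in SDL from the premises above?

No

Premise 3 is O(p → ¬w); even if O(¬w) held, inferring O(p) would be affirming the consequent — invalid.
No other premise forces O(p). An ideal world satisfying every premise can still have p false, so O(p) is not derivable.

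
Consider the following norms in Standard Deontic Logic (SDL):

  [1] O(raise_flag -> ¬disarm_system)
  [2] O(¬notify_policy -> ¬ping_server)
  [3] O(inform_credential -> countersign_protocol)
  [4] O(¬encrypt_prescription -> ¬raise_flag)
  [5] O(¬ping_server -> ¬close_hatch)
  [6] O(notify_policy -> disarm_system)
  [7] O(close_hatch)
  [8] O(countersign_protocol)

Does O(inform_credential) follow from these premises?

Premise 3 is O(inform_credential -> countersign_protocol); even if O(countersign_protocol) held, inferring O(inform_credential) would be affirming the consequent — invalid.
No other premise forces O(inform_credential). An ideal world satisfying every premise can still have inform_credential false, so O(inform_credential) is not derivable.

No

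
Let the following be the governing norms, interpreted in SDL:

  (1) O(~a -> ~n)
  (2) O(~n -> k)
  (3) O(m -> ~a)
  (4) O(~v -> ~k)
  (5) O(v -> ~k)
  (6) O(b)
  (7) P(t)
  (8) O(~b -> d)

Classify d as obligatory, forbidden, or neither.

Premise 8 is O(~b -> d), but O(~b) is not derivable from the premises, so it does not yield O(d).
No premise or chain of K-axiom applications forces O(d), and none forces O(~d). So d is neither obligatory nor forbidden under these norms.

Neither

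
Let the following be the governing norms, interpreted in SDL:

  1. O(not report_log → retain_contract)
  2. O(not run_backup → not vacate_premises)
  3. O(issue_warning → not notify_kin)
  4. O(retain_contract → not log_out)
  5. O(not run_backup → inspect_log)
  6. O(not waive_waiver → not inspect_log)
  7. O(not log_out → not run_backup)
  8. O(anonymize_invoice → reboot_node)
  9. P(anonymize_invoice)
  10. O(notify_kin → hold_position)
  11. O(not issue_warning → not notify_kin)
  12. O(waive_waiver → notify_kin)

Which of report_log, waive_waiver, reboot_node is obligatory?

report_log

By case analysis on issue_warning: premise 3 gives O(issue_warning → not notify_kin) and premise 11 gives O(not issue_warning → not notify_kin), so O(not notify_kin) either way.
Premise 12, O(waive_waiver → notify_kin), contraposes to O(not notify_kin → not waive_waiver); with O(not notify_kin) we get O(not waive_waiver).
Applying K to premise 6 (O(not waive_waiver → not inspect_log)) and O(not waive_waiver) yields O(not inspect_log).
The contrapositive of premise 5 (O(not run_backup → inspect_log)) is O(not inspect_log → run_backup), and O(not inspect_log) is already established, so O(run_backup).
Premise 7, O(not log_out → not run_backup), contraposes to O(run_backup → log_out); with O(run_backup) we get O(log_out).
Premise 4, O(retain_contract → not log_out), contraposes to O(log_out → not retain_contract); with O(log_out) we get O(not retain_contract).
Premise 1, O(not report_log → retain_contract), contraposes to O(not retain_contract → report_log); with O(not retain_contract) we get O(report_log).
So O(report_log) holds — report_log is obligatory. None of the other listed options is made obligatory by any chain of premises.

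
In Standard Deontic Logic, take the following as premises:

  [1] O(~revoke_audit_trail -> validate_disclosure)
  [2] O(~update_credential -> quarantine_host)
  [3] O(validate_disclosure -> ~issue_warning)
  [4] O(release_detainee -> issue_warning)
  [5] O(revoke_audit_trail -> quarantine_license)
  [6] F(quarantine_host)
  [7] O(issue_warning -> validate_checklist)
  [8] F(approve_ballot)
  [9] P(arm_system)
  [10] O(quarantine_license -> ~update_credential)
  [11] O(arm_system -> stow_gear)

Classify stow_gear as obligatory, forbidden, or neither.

Neither

Premise 11 is O(arm_system -> stow_gear), but O(arm_system) is not derivable from the premises (the permission P(arm_system) asserts only ~O(~arm_system), not O(arm_system)), so it does not yield O(stow_gear).
No premise or chain of K-axiom applications forces O(stow_gear), and none forces O(~stow_gear). So stow_gear is neither obligatory nor forbidden under these norms.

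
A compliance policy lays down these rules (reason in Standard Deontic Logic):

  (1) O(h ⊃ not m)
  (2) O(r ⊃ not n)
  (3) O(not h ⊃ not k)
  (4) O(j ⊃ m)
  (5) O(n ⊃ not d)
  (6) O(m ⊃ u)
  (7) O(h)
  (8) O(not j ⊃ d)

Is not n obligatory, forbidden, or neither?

Premise 7 states O(h) outright.
Applying K to premise 1 (O(h ⊃ not m)) and O(h) yields O(not m).
Premise 4, O(j ⊃ m), contraposes to O(not m ⊃ not j); with O(not m) we get O(not j).
Applying K to premise 8 (O(not j ⊃ d)) and O(not j) yields O(d).
The contrapositive of premise 5 (O(n ⊃ not d)) is O(d ⊃ not n), and O(d) is already established, so O(not n).
Premises 2, 3, 6 do not contribute to this derivation.
Hence not n is obligatory.

Obligatory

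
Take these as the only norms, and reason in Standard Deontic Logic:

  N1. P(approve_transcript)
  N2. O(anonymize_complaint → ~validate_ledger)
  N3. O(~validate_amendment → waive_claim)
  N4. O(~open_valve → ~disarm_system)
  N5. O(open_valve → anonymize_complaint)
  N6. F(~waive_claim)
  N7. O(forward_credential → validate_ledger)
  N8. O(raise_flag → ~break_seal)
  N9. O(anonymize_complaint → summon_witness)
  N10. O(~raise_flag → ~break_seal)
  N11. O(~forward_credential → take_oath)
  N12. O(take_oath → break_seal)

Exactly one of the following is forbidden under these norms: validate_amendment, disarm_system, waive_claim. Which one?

By case analysis on ~raise_flag: premise 10 gives O(~raise_flag → ~break_seal) and premise 8 gives O(raise_flag → ~break_seal), so O(~break_seal) either way.
Premise 12, O(take_oath → break_seal), contraposes to O(~break_seal → ~take_oath); with O(~break_seal) we get O(~take_oath).
The contrapositive of premise 11 (O(~forward_credential → take_oath)) is O(~take_oath → forward_credential), and O(~take_oath) is already established, so O(forward_credential).
Premise 7 is O(forward_credential → validate_ledger); since O(forward_credential), deontic closure gives O(validate_ledger).
Premise 2, O(anonymize_complaint → ~validate_ledger), contraposes to O(validate_ledger → ~anonymize_complaint); with O(validate_ledger) we get O(~anonymize_complaint).
The contrapositive of premise 5 (O(open_valve → anonymize_complaint)) is O(~anonymize_complaint → ~open_valve), and O(~anonymize_complaint) is already established, so O(~open_valve).
Applying K to premise 4 (O(~open_valve → ~disarm_system)) and O(~open_valve) yields O(~disarm_system).
So O(~disarm_system) holds, i.e. disarm_system is forbidden. None of the other listed options is forbidden under the premises.

disarm_system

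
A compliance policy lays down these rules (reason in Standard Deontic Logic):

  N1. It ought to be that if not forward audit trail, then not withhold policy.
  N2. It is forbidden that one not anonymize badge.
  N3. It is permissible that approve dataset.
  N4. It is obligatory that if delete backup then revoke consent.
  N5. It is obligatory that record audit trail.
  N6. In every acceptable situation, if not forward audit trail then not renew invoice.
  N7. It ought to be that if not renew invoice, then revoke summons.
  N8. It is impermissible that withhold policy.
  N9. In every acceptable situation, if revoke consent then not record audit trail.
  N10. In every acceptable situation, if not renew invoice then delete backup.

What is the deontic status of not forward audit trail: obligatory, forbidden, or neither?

Premise 5 gives O(record_audit_trail).
Premise 9 is O(revoke_consent → ¬record_audit_trail); contrapositively O(record_audit_trail → ¬revoke_consent). Since O(record_audit_trail) holds, K gives O(¬revoke_consent).
Premise 4, O(delete_backup → revoke_consent), contraposes to O(¬revoke_consent → ¬delete_backup); with O(¬revoke_consent) we get O(¬delete_backup).
Premise 10, O(¬renew_invoice → delete_backup), contraposes to O(¬delete_backup → renew_invoice); with O(¬delete_backup) we get O(renew_invoice).
The contrapositive of premise 6 (O(¬forward_audit_trail → ¬renew_invoice)) is O(renew_invoice → forward_audit_trail), and O(renew_invoice) is already established, so O(forward_audit_trail).
Premises 1, 2, 3, 7, 8 do not contribute to this derivation.
Thus O(forward_audit_trail), which is F(¬forward_audit_trail): ¬forward_audit_trail is forbidden.

Forbidden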